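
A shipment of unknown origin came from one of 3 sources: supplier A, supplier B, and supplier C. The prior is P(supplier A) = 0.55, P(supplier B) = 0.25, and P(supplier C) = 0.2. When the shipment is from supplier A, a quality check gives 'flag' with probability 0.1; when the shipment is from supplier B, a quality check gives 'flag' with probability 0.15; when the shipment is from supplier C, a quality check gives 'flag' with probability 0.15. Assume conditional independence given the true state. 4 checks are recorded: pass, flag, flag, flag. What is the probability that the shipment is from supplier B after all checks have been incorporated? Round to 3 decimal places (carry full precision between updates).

Apply Bayes' rule sequentially, carrying P(supplier B) forward.
After 'pass': normaliser = 0.9·0.5500 + 0.85·0.2500 + 0.85·0.2000; P(supplier A) ≈ 0.5641, P(supplier B) ≈ 0.2422, P(supplier C) ≈ 0.1937
After 'flag': normaliser = 0.1·0.5641 + 0.15·0.2422 + 0.15·0.1937; P(supplier A) ≈ 0.4632, P(supplier B) ≈ 0.2982, P(supplier C) ≈ 0.2386
After 'flag': normaliser = 0.1·0.4632 + 0.15·0.2982 + 0.15·0.2386; P(supplier A) ≈ 0.3651, P(supplier B) ≈ 0.3527, P(supplier C) ≈ 0.2822
After 'flag': normaliser = 0.1·0.3651 + 0.15·0.3527 + 0.15·0.2822; P(supplier A) ≈ 0.2772, P(supplier B) ≈ 0.4016, P(supplier C) ≈ 0.3213

0.402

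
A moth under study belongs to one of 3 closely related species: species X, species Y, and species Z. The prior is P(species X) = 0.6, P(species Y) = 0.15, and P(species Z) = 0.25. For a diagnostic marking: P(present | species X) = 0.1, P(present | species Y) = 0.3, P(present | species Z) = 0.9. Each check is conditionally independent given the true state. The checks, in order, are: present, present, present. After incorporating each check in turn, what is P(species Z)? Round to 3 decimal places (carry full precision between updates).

After 'present': normaliser = 0.1·0.6000 + 0.3·0.1500 + 0.9·0.2500; P(species X) ≈ 0.1818, P(species Y) ≈ 0.1364, P(species Z) ≈ 0.6818
After 'present': normaliser = 0.1·0.1818 + 0.3·0.1364 + 0.9·0.6818; P(species X) ≈ 0.0270, P(species Y) ≈ 0.0608, P(species Z) ≈ 0.9122
After 'present': normaliser = 0.1·0.0270 + 0.3·0.0608 + 0.9·0.9122; P(species X) ≈ 0.0032, P(species Y) ≈ 0.0217, P(species Z) ≈ 0.9751

0.975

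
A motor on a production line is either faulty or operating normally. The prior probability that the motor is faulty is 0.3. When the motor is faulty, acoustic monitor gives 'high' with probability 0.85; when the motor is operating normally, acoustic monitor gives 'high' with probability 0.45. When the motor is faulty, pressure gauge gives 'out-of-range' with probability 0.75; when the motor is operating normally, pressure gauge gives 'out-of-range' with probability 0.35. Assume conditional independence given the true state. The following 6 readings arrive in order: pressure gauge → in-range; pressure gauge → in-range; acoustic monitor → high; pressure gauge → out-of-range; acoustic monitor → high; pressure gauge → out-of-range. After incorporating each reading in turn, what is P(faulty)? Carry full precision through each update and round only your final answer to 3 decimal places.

0.509

After pressure gauge='in-range': P(faulty) = 0.25·0.3000 / (0.25·0.3000 + 0.65·0.7000) ≈ 0.1415
After pressure gauge='in-range': P(faulty) = 0.25·0.1415 / (0.25·0.1415 + 0.65·0.8585) ≈ 0.0596
After acoustic monitor='high': P(faulty) = 0.85·0.0596 / (0.85·0.0596 + 0.45·0.9404) ≈ 0.1069
After pressure gauge='out-of-range': P(faulty) = 0.75·0.1069 / (0.75·0.1069 + 0.35·0.8931) ≈ 0.2042
After acoustic monitor='high': P(faulty) = 0.85·0.2042 / (0.85·0.2042 + 0.45·0.7958) ≈ 0.3265
After pressure gauge='out-of-range': P(faulty) = 0.75·0.3265 / (0.75·0.3265 + 0.35·0.6735) ≈ 0.5095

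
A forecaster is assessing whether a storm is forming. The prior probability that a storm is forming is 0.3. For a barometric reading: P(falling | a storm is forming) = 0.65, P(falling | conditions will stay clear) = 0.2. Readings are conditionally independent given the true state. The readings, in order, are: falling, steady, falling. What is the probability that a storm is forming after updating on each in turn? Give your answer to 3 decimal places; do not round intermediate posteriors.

After 'falling': P(storm) = 0.65·0.3000 / (0.65·0.3000 + 0.2·0.7000) ≈ 0.5821
After 'steady': P(storm) = 0.35·0.5821 / (0.35·0.5821 + 0.8·0.4179) ≈ 0.3786
After 'falling': P(storm) = 0.65·0.3786 / (0.65·0.3786 + 0.2·0.6214) ≈ 0.6645

0.664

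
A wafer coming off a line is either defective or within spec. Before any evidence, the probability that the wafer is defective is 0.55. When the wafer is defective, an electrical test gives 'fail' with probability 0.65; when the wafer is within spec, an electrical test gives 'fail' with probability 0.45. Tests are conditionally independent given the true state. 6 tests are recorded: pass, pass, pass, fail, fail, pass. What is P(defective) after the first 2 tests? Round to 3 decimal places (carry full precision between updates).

0.331

After 'pass': P(defective) = 0.35·0.5500 / (0.35·0.5500 + 0.55·0.4500) ≈ 0.4375
After 'pass': P(defective) = 0.35·0.4375 / (0.35·0.4375 + 0.55·0.5625) ≈ 0.3311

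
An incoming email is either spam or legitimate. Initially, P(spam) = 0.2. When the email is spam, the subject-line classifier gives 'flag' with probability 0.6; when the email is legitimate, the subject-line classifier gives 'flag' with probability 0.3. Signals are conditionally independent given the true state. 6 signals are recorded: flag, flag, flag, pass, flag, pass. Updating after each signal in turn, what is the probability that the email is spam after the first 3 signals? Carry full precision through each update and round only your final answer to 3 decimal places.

0.667

After 'flag': P(spam) = 0.6·0.2000 / (0.6·0.2000 + 0.3·0.8000) ≈ 0.3333
After 'flag': P(spam) = 0.6·0.3333 / (0.6·0.3333 + 0.3·0.6667) ≈ 0.5000
After 'flag': P(spam) = 0.6·0.5000 / (0.6·0.5000 + 0.3·0.5000) ≈ 0.6667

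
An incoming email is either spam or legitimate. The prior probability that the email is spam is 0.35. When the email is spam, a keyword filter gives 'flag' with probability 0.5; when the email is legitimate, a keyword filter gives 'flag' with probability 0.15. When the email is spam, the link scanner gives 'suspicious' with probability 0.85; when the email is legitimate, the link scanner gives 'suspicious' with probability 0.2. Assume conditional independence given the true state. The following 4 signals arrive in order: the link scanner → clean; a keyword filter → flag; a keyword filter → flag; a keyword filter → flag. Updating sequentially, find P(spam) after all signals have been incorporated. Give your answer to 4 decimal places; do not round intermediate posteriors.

Each posterior becomes the prior for the next update.
After the link scanner='clean': P(spam) = 0.15·0.3500 / (0.15·0.3500 + 0.8·0.6500) ≈ 0.0917
After a keyword filter='flag': P(spam) = 0.5·0.0917 / (0.5·0.0917 + 0.15·0.9083) ≈ 0.2518
After a keyword filter='flag': P(spam) = 0.5·0.2518 / (0.5·0.2518 + 0.15·0.7482) ≈ 0.5287
After a keyword filter='flag': P(spam) = 0.5·0.5287 / (0.5·0.5287 + 0.15·0.4713) ≈ 0.7890

0.7890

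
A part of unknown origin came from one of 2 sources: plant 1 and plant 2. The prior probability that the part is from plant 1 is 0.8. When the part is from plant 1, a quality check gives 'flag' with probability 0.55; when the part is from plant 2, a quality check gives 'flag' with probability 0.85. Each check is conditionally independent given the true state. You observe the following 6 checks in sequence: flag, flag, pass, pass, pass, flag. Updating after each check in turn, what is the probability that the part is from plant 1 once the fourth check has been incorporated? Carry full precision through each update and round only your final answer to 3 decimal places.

0.938

After 'flag': P(plant 1) = 0.55·0.8000 / (0.55·0.8000 + 0.85·0.2000) ≈ 0.7213
After 'flag': P(plant 1) = 0.55·0.7213 / (0.55·0.7213 + 0.85·0.2787) ≈ 0.6261
After 'pass': P(plant 1) = 0.45·0.6261 / (0.45·0.6261 + 0.15·0.3739) ≈ 0.8340
After 'pass': P(plant 1) = 0.45·0.8340 / (0.45·0.8340 + 0.15·0.1660) ≈ 0.9378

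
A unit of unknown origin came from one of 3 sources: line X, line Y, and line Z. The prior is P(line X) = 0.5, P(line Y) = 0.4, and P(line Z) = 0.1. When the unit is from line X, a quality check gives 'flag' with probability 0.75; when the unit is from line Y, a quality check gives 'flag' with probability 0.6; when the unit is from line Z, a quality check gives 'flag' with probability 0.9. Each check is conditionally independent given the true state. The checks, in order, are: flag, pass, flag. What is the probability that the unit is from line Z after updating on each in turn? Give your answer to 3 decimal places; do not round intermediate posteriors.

After 'flag': normaliser = 0.75·0.5000 + 0.6·0.4000 + 0.9·0.1000; P(line X) ≈ 0.5319, P(line Y) ≈ 0.3404, P(line Z) ≈ 0.1277
After 'pass': normaliser = 0.25·0.5319 + 0.4·0.3404 + 0.1·0.1277; P(line X) ≈ 0.4717, P(line Y) ≈ 0.4830, P(line Z) ≈ 0.0453
After 'flag': normaliser = 0.75·0.4717 + 0.6·0.4830 + 0.9·0.0453; P(line X) ≈ 0.5170, P(line Y) ≈ 0.4235, P(line Z) ≈ 0.0596

0.060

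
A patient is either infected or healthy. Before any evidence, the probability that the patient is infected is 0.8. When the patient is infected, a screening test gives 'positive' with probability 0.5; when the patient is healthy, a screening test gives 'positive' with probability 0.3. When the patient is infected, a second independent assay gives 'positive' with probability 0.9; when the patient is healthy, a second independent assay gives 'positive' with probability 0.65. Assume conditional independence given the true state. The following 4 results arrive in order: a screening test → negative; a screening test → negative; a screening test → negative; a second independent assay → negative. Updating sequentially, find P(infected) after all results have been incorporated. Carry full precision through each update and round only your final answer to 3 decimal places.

After a screening test='negative': P(infected) = 0.5·0.8000 / (0.5·0.8000 + 0.7·0.2000) ≈ 0.7407
After a screening test='negative': P(infected) = 0.5·0.7407 / (0.5·0.7407 + 0.7·0.2593) ≈ 0.6711
After a screening test='negative': P(infected) = 0.5·0.6711 / (0.5·0.6711 + 0.7·0.3289) ≈ 0.5931
After a second independent assay='negative': P(infected) = 0.1·0.5931 / (0.1·0.5931 + 0.35·0.4069) ≈ 0.2940

0.294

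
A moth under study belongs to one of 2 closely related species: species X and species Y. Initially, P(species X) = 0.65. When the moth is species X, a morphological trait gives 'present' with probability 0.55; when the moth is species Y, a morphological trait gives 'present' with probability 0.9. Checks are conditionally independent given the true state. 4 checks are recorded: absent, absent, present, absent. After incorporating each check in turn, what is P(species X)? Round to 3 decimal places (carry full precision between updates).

0.990

After 'absent': P(species X) = 0.45·0.6500 / (0.45·0.6500 + 0.1·0.3500) ≈ 0.8931
After 'absent': P(species X) = 0.45·0.8931 / (0.45·0.8931 + 0.1·0.1069) ≈ 0.9741
After 'present': P(species X) = 0.55·0.9741 / (0.55·0.9741 + 0.9·0.0259) ≈ 0.9583
After 'absent': P(species X) = 0.45·0.9583 / (0.45·0.9583 + 0.1·0.0417) ≈ 0.9904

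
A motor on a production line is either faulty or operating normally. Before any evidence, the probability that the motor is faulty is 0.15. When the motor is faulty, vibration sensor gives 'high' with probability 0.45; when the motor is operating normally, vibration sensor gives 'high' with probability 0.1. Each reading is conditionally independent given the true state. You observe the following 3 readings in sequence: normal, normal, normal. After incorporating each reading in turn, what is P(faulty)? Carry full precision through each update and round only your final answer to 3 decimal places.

0.039

After 'normal': P(faulty) = 0.55·0.1500 / (0.55·0.1500 + 0.9·0.8500) ≈ 0.0973
After 'normal': P(faulty) = 0.55·0.0973 / (0.55·0.0973 + 0.9·0.9027) ≈ 0.0618
After 'normal': P(faulty) = 0.55·0.0618 / (0.55·0.0618 + 0.9·0.9382) ≈ 0.0387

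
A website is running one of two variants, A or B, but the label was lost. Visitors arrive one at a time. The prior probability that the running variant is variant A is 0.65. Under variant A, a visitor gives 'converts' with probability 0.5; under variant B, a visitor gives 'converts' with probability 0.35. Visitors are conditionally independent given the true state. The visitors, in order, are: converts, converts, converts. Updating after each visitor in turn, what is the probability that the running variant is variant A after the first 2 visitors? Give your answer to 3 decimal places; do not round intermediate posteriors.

0.791

After 'converts': P(A) = 0.5·0.6500 / (0.5·0.6500 + 0.35·0.3500) ≈ 0.7263
After 'converts': P(A) = 0.5·0.7263 / (0.5·0.7263 + 0.35·0.2737) ≈ 0.7912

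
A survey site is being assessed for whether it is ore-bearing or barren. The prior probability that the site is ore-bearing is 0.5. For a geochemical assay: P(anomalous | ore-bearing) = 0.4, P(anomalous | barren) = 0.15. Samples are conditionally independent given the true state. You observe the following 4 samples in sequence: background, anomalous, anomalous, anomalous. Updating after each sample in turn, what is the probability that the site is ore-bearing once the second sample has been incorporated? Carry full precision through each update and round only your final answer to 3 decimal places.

Apply Bayes' rule sequentially, carrying P(ore) forward.
After 'background': P(ore) = 0.6·0.5000 / (0.6·0.5000 + 0.85·0.5000) ≈ 0.4138
After 'anomalous': P(ore) = 0.4·0.4138 / (0.4·0.4138 + 0.15·0.5862) ≈ 0.6531

0.653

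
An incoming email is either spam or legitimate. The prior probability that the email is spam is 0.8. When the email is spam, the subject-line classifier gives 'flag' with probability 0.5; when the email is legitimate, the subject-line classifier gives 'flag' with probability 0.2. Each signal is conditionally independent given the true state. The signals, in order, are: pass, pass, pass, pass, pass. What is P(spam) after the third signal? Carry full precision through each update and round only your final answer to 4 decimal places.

0.4941

Each posterior becomes the prior for the next update.
After 'pass': P(spam) = 0.5·0.8000 / (0.5·0.8000 + 0.8·0.2000) ≈ 0.7143
After 'pass': P(spam) = 0.5·0.7143 / (0.5·0.7143 + 0.8·0.2857) ≈ 0.6098
After 'pass': P(spam) = 0.5·0.6098 / (0.5·0.6098 + 0.8·0.3902) ≈ 0.4941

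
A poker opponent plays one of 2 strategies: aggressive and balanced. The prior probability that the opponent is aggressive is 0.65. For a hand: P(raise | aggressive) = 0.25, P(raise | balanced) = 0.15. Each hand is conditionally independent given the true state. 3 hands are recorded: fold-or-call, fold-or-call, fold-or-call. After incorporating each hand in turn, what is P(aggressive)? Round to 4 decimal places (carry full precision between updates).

Each posterior becomes the prior for the next update.
After 'fold-or-call': P(aggressive) = 0.75·0.6500 / (0.75·0.6500 + 0.85·0.3500) ≈ 0.6210
After 'fold-or-call': P(aggressive) = 0.75·0.6210 / (0.75·0.6210 + 0.85·0.3790) ≈ 0.5911
After 'fold-or-call': P(aggressive) = 0.75·0.5911 / (0.75·0.5911 + 0.85·0.4089) ≈ 0.5606

0.5606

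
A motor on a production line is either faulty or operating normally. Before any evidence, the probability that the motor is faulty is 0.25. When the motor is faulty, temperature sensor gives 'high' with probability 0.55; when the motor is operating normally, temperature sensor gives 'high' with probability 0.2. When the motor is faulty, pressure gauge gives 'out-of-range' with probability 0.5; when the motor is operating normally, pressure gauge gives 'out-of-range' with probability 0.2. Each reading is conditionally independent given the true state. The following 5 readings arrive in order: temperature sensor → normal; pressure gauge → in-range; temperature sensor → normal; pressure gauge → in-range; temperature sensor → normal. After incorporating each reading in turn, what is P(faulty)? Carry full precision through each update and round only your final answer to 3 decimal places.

Each posterior becomes the prior for the next update.
After temperature sensor='normal': P(faulty) = 0.45·0.2500 / (0.45·0.2500 + 0.8·0.7500) ≈ 0.1579
After pressure gauge='in-range': P(faulty) = 0.5·0.1579 / (0.5·0.1579 + 0.8·0.8421) ≈ 0.1049
After temperature sensor='normal': P(faulty) = 0.45·0.1049 / (0.45·0.1049 + 0.8·0.8951) ≈ 0.0618
After pressure gauge='in-range': P(faulty) = 0.5·0.0618 / (0.5·0.0618 + 0.8·0.9382) ≈ 0.0396
After temperature sensor='normal': P(faulty) = 0.45·0.0396 / (0.45·0.0396 + 0.8·0.9604) ≈ 0.0226

0.023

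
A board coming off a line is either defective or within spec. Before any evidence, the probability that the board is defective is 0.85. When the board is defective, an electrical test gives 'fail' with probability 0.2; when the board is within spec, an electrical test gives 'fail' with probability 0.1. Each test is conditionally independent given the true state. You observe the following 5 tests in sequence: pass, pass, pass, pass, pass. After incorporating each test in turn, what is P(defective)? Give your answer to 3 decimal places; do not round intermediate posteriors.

After 'pass': P(defective) = 0.8·0.8500 / (0.8·0.8500 + 0.9·0.1500) ≈ 0.8344
After 'pass': P(defective) = 0.8·0.8344 / (0.8·0.8344 + 0.9·0.1656) ≈ 0.8174
After 'pass': P(defective) = 0.8·0.8174 / (0.8·0.8174 + 0.9·0.1826) ≈ 0.7992
After 'pass': P(defective) = 0.8·0.7992 / (0.8·0.7992 + 0.9·0.2008) ≈ 0.7796
After 'pass': P(defective) = 0.8·0.7796 / (0.8·0.7796 + 0.9·0.2204) ≈ 0.7587

0.759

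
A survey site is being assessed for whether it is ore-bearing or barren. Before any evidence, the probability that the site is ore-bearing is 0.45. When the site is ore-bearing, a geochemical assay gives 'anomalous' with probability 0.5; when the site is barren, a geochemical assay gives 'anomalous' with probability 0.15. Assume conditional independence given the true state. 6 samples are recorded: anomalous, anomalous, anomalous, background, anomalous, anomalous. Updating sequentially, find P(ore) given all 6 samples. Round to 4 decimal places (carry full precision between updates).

Each posterior becomes the prior for the next update.
After 'anomalous': P(ore) = 0.5·0.4500 / (0.5·0.4500 + 0.15·0.5500) ≈ 0.7317
After 'anomalous': P(ore) = 0.5·0.7317 / (0.5·0.7317 + 0.15·0.2683) ≈ 0.9009
After 'anomalous': P(ore) = 0.5·0.9009 / (0.5·0.9009 + 0.15·0.0991) ≈ 0.9681
After 'background': P(ore) = 0.5·0.9681 / (0.5·0.9681 + 0.85·0.0319) ≈ 0.9469
After 'anomalous': P(ore) = 0.5·0.9469 / (0.5·0.9469 + 0.15·0.0531) ≈ 0.9834
After 'anomalous': P(ore) = 0.5·0.9834 / (0.5·0.9834 + 0.15·0.0166) ≈ 0.9950

0.9950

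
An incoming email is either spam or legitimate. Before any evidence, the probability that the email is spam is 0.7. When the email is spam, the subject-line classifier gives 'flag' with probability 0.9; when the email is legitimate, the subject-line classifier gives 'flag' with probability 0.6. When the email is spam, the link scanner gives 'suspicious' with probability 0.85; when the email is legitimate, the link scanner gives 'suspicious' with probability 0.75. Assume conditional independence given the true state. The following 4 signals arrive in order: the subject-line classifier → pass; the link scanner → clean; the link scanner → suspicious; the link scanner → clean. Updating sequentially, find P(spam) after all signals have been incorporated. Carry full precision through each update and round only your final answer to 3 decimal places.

After the subject-line classifier='pass': P(spam) = 0.1·0.7000 / (0.1·0.7000 + 0.4·0.3000) ≈ 0.3684
After the link scanner='clean': P(spam) = 0.15·0.3684 / (0.15·0.3684 + 0.25·0.6316) ≈ 0.2593
After the link scanner='suspicious': P(spam) = 0.85·0.2593 / (0.85·0.2593 + 0.75·0.7407) ≈ 0.2840
After the link scanner='clean': P(spam) = 0.15·0.2840 / (0.15·0.2840 + 0.25·0.7160) ≈ 0.1922

0.192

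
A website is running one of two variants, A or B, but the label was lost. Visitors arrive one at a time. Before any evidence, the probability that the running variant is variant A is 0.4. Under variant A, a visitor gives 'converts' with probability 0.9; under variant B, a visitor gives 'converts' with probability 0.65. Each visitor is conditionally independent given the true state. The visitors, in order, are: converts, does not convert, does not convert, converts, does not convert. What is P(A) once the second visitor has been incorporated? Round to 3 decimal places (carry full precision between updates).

0.209

After 'converts': P(A) = 0.9·0.4000 / (0.9·0.4000 + 0.65·0.6000) ≈ 0.4800
After 'does not convert': P(A) = 0.1·0.4800 / (0.1·0.4800 + 0.35·0.5200) ≈ 0.2087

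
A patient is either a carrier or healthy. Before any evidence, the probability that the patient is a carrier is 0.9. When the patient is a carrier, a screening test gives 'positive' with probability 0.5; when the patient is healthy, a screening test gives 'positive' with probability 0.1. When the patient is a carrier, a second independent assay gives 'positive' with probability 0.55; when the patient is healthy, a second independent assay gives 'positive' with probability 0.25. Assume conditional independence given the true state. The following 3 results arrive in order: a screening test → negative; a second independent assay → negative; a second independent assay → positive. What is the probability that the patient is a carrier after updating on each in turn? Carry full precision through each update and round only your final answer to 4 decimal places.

0.8684

After a screening test='negative': P(carrier) = 0.5·0.9000 / (0.5·0.9000 + 0.9·0.1000) ≈ 0.8333
After a second independent assay='negative': P(carrier) = 0.45·0.8333 / (0.45·0.8333 + 0.75·0.1667) ≈ 0.7500
After a second independent assay='positive': P(carrier) = 0.55·0.7500 / (0.55·0.7500 + 0.25·0.2500) ≈ 0.8684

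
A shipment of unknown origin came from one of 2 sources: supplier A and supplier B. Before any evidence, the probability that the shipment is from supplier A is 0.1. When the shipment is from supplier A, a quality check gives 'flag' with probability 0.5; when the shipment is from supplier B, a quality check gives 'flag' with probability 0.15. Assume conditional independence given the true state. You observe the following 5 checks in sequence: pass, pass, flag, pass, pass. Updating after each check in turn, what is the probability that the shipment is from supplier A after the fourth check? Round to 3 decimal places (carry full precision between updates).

Each posterior becomes the prior for the next update.
After 'pass': P(supplier A) = 0.5·0.1000 / (0.5·0.1000 + 0.85·0.9000) ≈ 0.0613
After 'pass': P(supplier A) = 0.5·0.0613 / (0.5·0.0613 + 0.85·0.9387) ≈ 0.0370
After 'flag': P(supplier A) = 0.5·0.0370 / (0.5·0.0370 + 0.15·0.9630) ≈ 0.1136
After 'pass': P(supplier A) = 0.5·0.1136 / (0.5·0.1136 + 0.85·0.8864) ≈ 0.0701

0.070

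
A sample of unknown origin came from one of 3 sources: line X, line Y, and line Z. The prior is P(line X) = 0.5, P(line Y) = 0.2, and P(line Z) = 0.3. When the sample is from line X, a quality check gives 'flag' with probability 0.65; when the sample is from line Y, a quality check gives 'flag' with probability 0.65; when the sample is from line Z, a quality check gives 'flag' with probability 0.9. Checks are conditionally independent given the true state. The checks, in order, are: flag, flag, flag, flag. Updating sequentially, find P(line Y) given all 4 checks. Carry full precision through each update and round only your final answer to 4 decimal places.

After 'flag': normaliser = 0.65·0.5000 + 0.65·0.2000 + 0.9·0.3000; P(line X) ≈ 0.4483, P(line Y) ≈ 0.1793, P(line Z) ≈ 0.3724
After 'flag': normaliser = 0.65·0.4483 + 0.65·0.1793 + 0.9·0.3724; P(line X) ≈ 0.3921, P(line Y) ≈ 0.1568, P(line Z) ≈ 0.4510
After 'flag': normaliser = 0.65·0.3921 + 0.65·0.1568 + 0.9·0.4510; P(line X) ≈ 0.3341, P(line Y) ≈ 0.1337, P(line Z) ≈ 0.5322
After 'flag': normaliser = 0.65·0.3341 + 0.65·0.1337 + 0.9·0.5322; P(line X) ≈ 0.2774, P(line Y) ≈ 0.1109, P(line Z) ≈ 0.6117

0.1109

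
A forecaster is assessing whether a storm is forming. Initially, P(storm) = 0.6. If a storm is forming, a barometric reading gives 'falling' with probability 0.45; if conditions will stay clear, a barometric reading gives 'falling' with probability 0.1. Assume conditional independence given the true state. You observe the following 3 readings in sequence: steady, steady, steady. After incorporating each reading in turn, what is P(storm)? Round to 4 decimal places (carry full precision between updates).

After 'steady': P(storm) = 0.55·0.6000 / (0.55·0.6000 + 0.9·0.4000) ≈ 0.4783
After 'steady': P(storm) = 0.55·0.4783 / (0.55·0.4783 + 0.9·0.5217) ≈ 0.3591
After 'steady': P(storm) = 0.55·0.3591 / (0.55·0.3591 + 0.9·0.6409) ≈ 0.2550

0.2550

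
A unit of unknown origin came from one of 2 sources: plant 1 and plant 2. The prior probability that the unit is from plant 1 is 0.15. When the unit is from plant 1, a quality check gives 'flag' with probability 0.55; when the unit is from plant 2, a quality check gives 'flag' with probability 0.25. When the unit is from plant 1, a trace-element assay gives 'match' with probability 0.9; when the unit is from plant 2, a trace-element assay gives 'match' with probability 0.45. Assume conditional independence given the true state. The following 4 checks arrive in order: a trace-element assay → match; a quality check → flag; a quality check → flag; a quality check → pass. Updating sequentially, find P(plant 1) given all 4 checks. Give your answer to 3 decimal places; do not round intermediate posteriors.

0.506

Apply Bayes' rule sequentially, carrying P(plant 1) forward.
After a trace-element assay='match': P(plant 1) = 0.9·0.1500 / (0.9·0.1500 + 0.45·0.8500) ≈ 0.2609
After a quality check='flag': P(plant 1) = 0.55·0.2609 / (0.55·0.2609 + 0.25·0.7391) ≈ 0.4371
After a quality check='flag': P(plant 1) = 0.55·0.4371 / (0.55·0.4371 + 0.25·0.5629) ≈ 0.6308
After a quality check='pass': P(plant 1) = 0.45·0.6308 / (0.45·0.6308 + 0.75·0.3692) ≈ 0.5062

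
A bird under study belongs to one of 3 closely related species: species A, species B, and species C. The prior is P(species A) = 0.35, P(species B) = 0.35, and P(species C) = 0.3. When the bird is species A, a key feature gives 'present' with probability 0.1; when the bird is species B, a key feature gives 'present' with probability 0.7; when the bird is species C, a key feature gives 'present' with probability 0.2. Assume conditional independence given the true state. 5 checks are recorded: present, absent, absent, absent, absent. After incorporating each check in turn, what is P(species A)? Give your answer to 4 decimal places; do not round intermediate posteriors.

0.4637

After 'present': normaliser = 0.1·0.3500 + 0.7·0.3500 + 0.2·0.3000; P(species A) ≈ 0.1029, P(species B) ≈ 0.7206, P(species C) ≈ 0.1765
After 'absent': normaliser = 0.9·0.1029 + 0.3·0.7206 + 0.8·0.1765; P(species A) ≈ 0.2059, P(species B) ≈ 0.4804, P(species C) ≈ 0.3137
After 'absent': normaliser = 0.9·0.2059 + 0.3·0.4804 + 0.8·0.3137; P(species A) ≈ 0.3193, P(species B) ≈ 0.2483, P(species C) ≈ 0.4324
After 'absent': normaliser = 0.9·0.3193 + 0.3·0.2483 + 0.8·0.4324; P(species A) ≈ 0.4060, P(species B) ≈ 0.1053, P(species C) ≈ 0.4888
After 'absent': normaliser = 0.9·0.4060 + 0.3·0.1053 + 0.8·0.4888; P(species A) ≈ 0.4637, P(species B) ≈ 0.0401, P(species C) ≈ 0.4962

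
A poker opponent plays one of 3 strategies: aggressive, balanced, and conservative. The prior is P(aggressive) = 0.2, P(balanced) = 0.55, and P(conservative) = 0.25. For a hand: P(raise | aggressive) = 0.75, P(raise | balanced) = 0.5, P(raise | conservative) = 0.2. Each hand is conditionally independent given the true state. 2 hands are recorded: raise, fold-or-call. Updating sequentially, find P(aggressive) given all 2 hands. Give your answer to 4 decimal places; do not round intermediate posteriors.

After 'raise': normaliser = 0.75·0.2000 + 0.5·0.5500 + 0.2·0.2500; P(aggressive) ≈ 0.3158, P(balanced) ≈ 0.5789, P(conservative) ≈ 0.1053
After 'fold-or-call': normaliser = 0.25·0.3158 + 0.5·0.5789 + 0.8·0.1053; P(aggressive) ≈ 0.1744, P(balanced) ≈ 0.6395, P(conservative) ≈ 0.1860

0.1744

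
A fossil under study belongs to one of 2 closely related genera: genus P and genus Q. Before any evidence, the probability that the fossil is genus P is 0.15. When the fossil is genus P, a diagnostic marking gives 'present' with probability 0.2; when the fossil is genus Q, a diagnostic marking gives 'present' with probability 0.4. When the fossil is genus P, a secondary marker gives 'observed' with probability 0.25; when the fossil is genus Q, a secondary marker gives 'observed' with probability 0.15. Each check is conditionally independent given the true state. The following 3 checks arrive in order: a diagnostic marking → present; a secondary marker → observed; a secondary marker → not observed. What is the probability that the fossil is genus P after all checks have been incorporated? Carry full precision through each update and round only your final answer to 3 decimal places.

0.115

After a diagnostic marking='present': P(genus P) = 0.2·0.1500 / (0.2·0.1500 + 0.4·0.8500) ≈ 0.0811
After a secondary marker='observed': P(genus P) = 0.25·0.0811 / (0.25·0.0811 + 0.15·0.9189) ≈ 0.1282
After a secondary marker='not observed': P(genus P) = 0.75·0.1282 / (0.75·0.1282 + 0.85·0.8718) ≈ 0.1149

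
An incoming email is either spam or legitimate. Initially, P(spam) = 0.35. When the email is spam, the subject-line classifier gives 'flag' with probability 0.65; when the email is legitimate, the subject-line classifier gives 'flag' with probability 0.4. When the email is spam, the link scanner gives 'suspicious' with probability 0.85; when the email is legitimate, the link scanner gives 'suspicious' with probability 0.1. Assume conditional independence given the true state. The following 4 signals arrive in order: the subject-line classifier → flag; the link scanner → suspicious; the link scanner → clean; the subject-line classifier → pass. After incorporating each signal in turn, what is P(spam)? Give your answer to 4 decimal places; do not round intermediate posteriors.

0.4196

After the subject-line classifier='flag': P(spam) = 0.65·0.3500 / (0.65·0.3500 + 0.4·0.6500) ≈ 0.4667
After the link scanner='suspicious': P(spam) = 0.85·0.4667 / (0.85·0.4667 + 0.1·0.5333) ≈ 0.8815
After the link scanner='clean': P(spam) = 0.15·0.8815 / (0.15·0.8815 + 0.9·0.1185) ≈ 0.5535
After the subject-line classifier='pass': P(spam) = 0.35·0.5535 / (0.35·0.5535 + 0.6·0.4465) ≈ 0.4196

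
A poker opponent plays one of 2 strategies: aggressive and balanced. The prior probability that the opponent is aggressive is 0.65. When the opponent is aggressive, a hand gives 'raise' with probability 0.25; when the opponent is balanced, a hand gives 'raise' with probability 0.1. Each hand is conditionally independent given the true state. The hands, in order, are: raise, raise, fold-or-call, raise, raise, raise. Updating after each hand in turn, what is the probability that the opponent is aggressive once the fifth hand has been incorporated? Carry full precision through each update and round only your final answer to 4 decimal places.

0.9837

After 'raise': P(aggressive) = 0.25·0.6500 / (0.25·0.6500 + 0.1·0.3500) ≈ 0.8228
After 'raise': P(aggressive) = 0.25·0.8228 / (0.25·0.8228 + 0.1·0.1772) ≈ 0.9207
After 'fold-or-call': P(aggressive) = 0.75·0.9207 / (0.75·0.9207 + 0.9·0.0793) ≈ 0.9063
After 'raise': P(aggressive) = 0.25·0.9063 / (0.25·0.9063 + 0.1·0.0937) ≈ 0.9603
After 'raise': P(aggressive) = 0.25·0.9603 / (0.25·0.9603 + 0.1·0.0397) ≈ 0.9837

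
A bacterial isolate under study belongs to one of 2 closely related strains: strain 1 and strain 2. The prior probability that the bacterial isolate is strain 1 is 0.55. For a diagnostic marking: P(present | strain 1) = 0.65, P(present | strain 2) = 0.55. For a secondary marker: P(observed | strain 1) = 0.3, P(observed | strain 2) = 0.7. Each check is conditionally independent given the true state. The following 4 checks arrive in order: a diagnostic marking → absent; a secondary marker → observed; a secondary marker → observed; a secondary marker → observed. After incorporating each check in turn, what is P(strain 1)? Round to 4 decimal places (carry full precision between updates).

0.0696

After a diagnostic marking='absent': P(strain 1) = 0.35·0.5500 / (0.35·0.5500 + 0.45·0.4500) ≈ 0.4873
After a secondary marker='observed': P(strain 1) = 0.3·0.4873 / (0.3·0.4873 + 0.7·0.5127) ≈ 0.2895
After a secondary marker='observed': P(strain 1) = 0.3·0.2895 / (0.3·0.2895 + 0.7·0.7105) ≈ 0.1486
After a secondary marker='observed': P(strain 1) = 0.3·0.1486 / (0.3·0.1486 + 0.7·0.8514) ≈ 0.0696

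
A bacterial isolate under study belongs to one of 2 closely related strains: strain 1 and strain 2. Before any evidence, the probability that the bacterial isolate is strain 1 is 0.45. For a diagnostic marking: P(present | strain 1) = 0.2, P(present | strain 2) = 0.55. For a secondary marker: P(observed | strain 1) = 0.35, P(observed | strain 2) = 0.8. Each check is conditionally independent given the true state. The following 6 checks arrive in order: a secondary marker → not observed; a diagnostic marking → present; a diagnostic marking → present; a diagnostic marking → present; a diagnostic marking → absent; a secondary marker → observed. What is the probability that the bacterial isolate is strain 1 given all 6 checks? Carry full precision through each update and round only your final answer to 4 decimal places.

After a secondary marker='not observed': P(strain 1) = 0.65·0.4500 / (0.65·0.4500 + 0.2·0.5500) ≈ 0.7267
After a diagnostic marking='present': P(strain 1) = 0.2·0.7267 / (0.2·0.7267 + 0.55·0.2733) ≈ 0.4916
After a diagnostic marking='present': P(strain 1) = 0.2·0.4916 / (0.2·0.4916 + 0.55·0.5084) ≈ 0.2601
After a diagnostic marking='present': P(strain 1) = 0.2·0.2601 / (0.2·0.2601 + 0.55·0.7399) ≈ 0.1134
After a diagnostic marking='absent': P(strain 1) = 0.8·0.1134 / (0.8·0.1134 + 0.45·0.8866) ≈ 0.1852
After a secondary marker='observed': P(strain 1) = 0.35·0.1852 / (0.35·0.1852 + 0.8·0.8148) ≈ 0.0905

0.0905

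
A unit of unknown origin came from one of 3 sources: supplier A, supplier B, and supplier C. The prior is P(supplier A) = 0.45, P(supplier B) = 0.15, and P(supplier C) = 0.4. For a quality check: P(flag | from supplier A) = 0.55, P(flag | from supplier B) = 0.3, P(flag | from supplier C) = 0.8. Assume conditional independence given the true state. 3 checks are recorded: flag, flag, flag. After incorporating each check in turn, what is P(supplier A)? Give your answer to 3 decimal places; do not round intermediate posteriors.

0.264

After 'flag': normaliser = 0.55·0.4500 + 0.3·0.1500 + 0.8·0.4000; P(supplier A) ≈ 0.4041, P(supplier B) ≈ 0.0735, P(supplier C) ≈ 0.5224
After 'flag': normaliser = 0.55·0.4041 + 0.3·0.0735 + 0.8·0.5224; P(supplier A) ≈ 0.3356, P(supplier B) ≈ 0.0333, P(supplier C) ≈ 0.6311
After 'flag': normaliser = 0.55·0.3356 + 0.3·0.0333 + 0.8·0.6311; P(supplier A) ≈ 0.2639, P(supplier B) ≈ 0.0143, P(supplier C) ≈ 0.7218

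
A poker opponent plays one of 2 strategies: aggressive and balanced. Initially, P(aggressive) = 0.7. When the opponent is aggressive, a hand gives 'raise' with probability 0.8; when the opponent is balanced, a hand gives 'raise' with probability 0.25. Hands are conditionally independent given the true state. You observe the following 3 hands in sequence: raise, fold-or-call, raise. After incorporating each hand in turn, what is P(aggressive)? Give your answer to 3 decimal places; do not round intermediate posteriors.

Each posterior becomes the prior for the next update.
After 'raise': P(aggressive) = 0.8·0.7000 / (0.8·0.7000 + 0.25·0.3000) ≈ 0.8819
After 'fold-or-call': P(aggressive) = 0.2·0.8819 / (0.2·0.8819 + 0.75·0.1181) ≈ 0.6657
After 'raise': P(aggressive) = 0.8·0.6657 / (0.8·0.6657 + 0.25·0.3343) ≈ 0.8643

0.864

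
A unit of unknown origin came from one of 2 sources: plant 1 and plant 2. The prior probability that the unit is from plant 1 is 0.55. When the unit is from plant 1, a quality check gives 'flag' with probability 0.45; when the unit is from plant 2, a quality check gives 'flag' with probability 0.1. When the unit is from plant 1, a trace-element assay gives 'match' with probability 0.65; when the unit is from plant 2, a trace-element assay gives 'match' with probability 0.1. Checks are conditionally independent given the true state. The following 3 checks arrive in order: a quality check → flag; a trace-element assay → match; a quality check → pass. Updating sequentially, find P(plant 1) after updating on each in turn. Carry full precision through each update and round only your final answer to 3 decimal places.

0.956

After a quality check='flag': P(plant 1) = 0.45·0.5500 / (0.45·0.5500 + 0.1·0.4500) ≈ 0.8462
After a trace-element assay='match': P(plant 1) = 0.65·0.8462 / (0.65·0.8462 + 0.1·0.1538) ≈ 0.9728
After a quality check='pass': P(plant 1) = 0.55·0.9728 / (0.55·0.9728 + 0.9·0.0272) ≈ 0.9562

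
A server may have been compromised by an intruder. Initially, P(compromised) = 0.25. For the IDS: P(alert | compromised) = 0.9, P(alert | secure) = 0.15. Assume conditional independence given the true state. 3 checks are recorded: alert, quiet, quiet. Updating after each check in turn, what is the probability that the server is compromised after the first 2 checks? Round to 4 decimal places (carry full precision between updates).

Each posterior becomes the prior for the next update.
After 'alert': P(compromised) = 0.9·0.2500 / (0.9·0.2500 + 0.15·0.7500) ≈ 0.6667
After 'quiet': P(compromised) = 0.1·0.6667 / (0.1·0.6667 + 0.85·0.3333) ≈ 0.1905

0.1905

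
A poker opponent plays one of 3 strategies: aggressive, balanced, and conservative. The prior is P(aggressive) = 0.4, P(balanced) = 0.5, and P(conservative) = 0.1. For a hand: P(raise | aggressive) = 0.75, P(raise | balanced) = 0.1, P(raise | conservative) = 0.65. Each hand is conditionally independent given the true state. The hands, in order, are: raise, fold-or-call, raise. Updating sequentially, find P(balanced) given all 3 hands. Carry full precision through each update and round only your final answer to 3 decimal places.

After 'raise': normaliser = 0.75·0.4000 + 0.1·0.5000 + 0.65·0.1000; P(aggressive) ≈ 0.7229, P(balanced) ≈ 0.1205, P(conservative) ≈ 0.1566
After 'fold-or-call': normaliser = 0.25·0.7229 + 0.9·0.1205 + 0.35·0.1566; P(aggressive) ≈ 0.5254, P(balanced) ≈ 0.3152, P(conservative) ≈ 0.1594
After 'raise': normaliser = 0.75·0.5254 + 0.1·0.3152 + 0.65·0.1594; P(aggressive) ≈ 0.7447, P(balanced) ≈ 0.0596, P(conservative) ≈ 0.1958

0.060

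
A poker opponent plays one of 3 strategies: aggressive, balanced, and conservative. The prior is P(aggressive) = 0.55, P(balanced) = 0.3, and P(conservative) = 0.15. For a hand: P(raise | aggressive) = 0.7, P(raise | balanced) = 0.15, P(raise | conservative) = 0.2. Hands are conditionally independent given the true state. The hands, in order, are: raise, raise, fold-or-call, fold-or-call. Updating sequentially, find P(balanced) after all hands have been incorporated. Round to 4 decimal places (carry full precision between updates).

After 'raise': normaliser = 0.7·0.5500 + 0.15·0.3000 + 0.2·0.1500; P(aggressive) ≈ 0.8370, P(balanced) ≈ 0.0978, P(conservative) ≈ 0.0652
After 'raise': normaliser = 0.7·0.8370 + 0.15·0.0978 + 0.2·0.0652; P(aggressive) ≈ 0.9548, P(balanced) ≈ 0.0239, P(conservative) ≈ 0.0213
After 'fold-or-call': normaliser = 0.3·0.9548 + 0.85·0.0239 + 0.8·0.0213; P(aggressive) ≈ 0.8847, P(balanced) ≈ 0.0628, P(conservative) ≈ 0.0525
After 'fold-or-call': normaliser = 0.3·0.8847 + 0.85·0.0628 + 0.8·0.0525; P(aggressive) ≈ 0.7356, P(balanced) ≈ 0.1479, P(conservative) ≈ 0.1165

0.1479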